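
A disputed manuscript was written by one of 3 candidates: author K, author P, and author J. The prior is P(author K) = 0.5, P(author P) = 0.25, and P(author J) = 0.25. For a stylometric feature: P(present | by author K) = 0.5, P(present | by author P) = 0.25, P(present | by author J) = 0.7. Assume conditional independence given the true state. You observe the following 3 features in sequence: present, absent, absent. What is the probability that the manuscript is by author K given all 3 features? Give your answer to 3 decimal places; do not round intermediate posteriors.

0.551

After 'present': normaliser = 0.5·0.5000 + 0.25·0.2500 + 0.7·0.2500; P(author K) ≈ 0.5128, P(author P) ≈ 0.1282, P(author J) ≈ 0.3590
After 'absent': normaliser = 0.5·0.5128 + 0.75·0.1282 + 0.3·0.3590; P(author K) ≈ 0.5571, P(author P) ≈ 0.2089, P(author J) ≈ 0.2340
After 'absent': normaliser = 0.5·0.5571 + 0.75·0.2089 + 0.3·0.2340; P(author K) ≈ 0.5511, P(author P) ≈ 0.3100, P(author J) ≈ 0.1389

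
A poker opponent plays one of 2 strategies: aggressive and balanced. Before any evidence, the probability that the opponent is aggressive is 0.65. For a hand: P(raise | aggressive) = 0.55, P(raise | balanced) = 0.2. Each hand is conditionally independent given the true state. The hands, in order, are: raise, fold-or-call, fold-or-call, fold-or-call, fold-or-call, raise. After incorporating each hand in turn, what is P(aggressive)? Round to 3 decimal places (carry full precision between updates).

Apply Bayes' rule sequentially, carrying P(aggressive) forward.
After 'raise': P(aggressive) = 0.55·0.6500 / (0.55·0.6500 + 0.2·0.3500) ≈ 0.8363
After 'fold-or-call': P(aggressive) = 0.45·0.8363 / (0.45·0.8363 + 0.8·0.1637) ≈ 0.7418
After 'fold-or-call': P(aggressive) = 0.45·0.7418 / (0.45·0.7418 + 0.8·0.2582) ≈ 0.6177
After 'fold-or-call': P(aggressive) = 0.45·0.6177 / (0.45·0.6177 + 0.8·0.3823) ≈ 0.4762
After 'fold-or-call': P(aggressive) = 0.45·0.4762 / (0.45·0.4762 + 0.8·0.5238) ≈ 0.3383
After 'raise': P(aggressive) = 0.55·0.3383 / (0.55·0.3383 + 0.2·0.6617) ≈ 0.5844

0.584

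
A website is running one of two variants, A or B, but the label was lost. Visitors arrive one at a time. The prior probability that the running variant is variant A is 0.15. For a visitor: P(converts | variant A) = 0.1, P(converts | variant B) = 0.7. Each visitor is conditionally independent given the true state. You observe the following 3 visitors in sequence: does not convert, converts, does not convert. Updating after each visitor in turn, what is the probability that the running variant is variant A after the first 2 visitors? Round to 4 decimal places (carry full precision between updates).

After 'does not convert': P(A) = 0.9·0.1500 / (0.9·0.1500 + 0.3·0.8500) ≈ 0.3462
After 'converts': P(A) = 0.1·0.3462 / (0.1·0.3462 + 0.7·0.6538) ≈ 0.0703

0.0703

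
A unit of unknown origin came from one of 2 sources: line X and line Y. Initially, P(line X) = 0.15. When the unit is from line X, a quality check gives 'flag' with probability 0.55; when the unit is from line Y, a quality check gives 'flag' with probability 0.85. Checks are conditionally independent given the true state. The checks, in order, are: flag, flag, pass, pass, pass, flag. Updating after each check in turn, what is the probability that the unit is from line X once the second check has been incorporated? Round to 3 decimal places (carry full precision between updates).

0.069

After 'flag': P(line X) = 0.55·0.1500 / (0.55·0.1500 + 0.85·0.8500) ≈ 0.1025
After 'flag': P(line X) = 0.55·0.1025 / (0.55·0.1025 + 0.85·0.8975) ≈ 0.0688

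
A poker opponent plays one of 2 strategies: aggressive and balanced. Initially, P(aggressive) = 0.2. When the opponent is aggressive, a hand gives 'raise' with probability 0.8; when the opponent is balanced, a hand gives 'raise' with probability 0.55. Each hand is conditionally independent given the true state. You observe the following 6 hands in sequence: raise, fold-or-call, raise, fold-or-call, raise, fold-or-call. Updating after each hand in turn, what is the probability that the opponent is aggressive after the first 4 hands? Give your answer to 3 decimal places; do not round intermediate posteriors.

0.095

After 'raise': P(aggressive) = 0.8·0.2000 / (0.8·0.2000 + 0.55·0.8000) ≈ 0.2667
After 'fold-or-call': P(aggressive) = 0.2·0.2667 / (0.2·0.2667 + 0.45·0.7333) ≈ 0.1391
After 'raise': P(aggressive) = 0.8·0.1391 / (0.8·0.1391 + 0.55·0.8609) ≈ 0.1903
After 'fold-or-call': P(aggressive) = 0.2·0.1903 / (0.2·0.1903 + 0.45·0.8097) ≈ 0.0946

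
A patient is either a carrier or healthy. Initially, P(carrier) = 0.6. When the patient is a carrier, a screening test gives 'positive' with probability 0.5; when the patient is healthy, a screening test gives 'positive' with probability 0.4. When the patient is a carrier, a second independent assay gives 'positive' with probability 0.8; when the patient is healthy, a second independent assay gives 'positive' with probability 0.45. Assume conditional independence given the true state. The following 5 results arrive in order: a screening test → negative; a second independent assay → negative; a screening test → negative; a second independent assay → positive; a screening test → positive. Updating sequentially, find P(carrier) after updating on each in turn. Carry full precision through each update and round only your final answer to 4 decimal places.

After a screening test='negative': P(carrier) = 0.5·0.6000 / (0.5·0.6000 + 0.6·0.4000) ≈ 0.5556
After a second independent assay='negative': P(carrier) = 0.2·0.5556 / (0.2·0.5556 + 0.55·0.4444) ≈ 0.3125
After a screening test='negative': P(carrier) = 0.5·0.3125 / (0.5·0.3125 + 0.6·0.6875) ≈ 0.2747
After a second independent assay='positive': P(carrier) = 0.8·0.2747 / (0.8·0.2747 + 0.45·0.7253) ≈ 0.4024
After a screening test='positive': P(carrier) = 0.5·0.4024 / (0.5·0.4024 + 0.4·0.5976) ≈ 0.4570

0.4570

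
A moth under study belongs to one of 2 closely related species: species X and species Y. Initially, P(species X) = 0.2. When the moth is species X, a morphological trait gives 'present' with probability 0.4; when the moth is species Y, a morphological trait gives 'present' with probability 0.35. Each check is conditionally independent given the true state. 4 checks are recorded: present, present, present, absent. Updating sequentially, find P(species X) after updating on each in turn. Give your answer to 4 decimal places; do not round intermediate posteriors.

After 'present': P(species X) = 0.4·0.2000 / (0.4·0.2000 + 0.35·0.8000) ≈ 0.2222
After 'present': P(species X) = 0.4·0.2222 / (0.4·0.2222 + 0.35·0.7778) ≈ 0.2462
After 'present': P(species X) = 0.4·0.2462 / (0.4·0.2462 + 0.35·0.7538) ≈ 0.2718
After 'absent': P(species X) = 0.6·0.2718 / (0.6·0.2718 + 0.65·0.7282) ≈ 0.2562

0.2562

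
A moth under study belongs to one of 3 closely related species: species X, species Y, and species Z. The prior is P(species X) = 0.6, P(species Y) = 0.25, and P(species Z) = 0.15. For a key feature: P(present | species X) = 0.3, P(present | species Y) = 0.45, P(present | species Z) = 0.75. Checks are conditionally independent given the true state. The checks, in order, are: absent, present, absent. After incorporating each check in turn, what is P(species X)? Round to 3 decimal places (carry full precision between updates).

Each posterior becomes the prior for the next update.
After 'absent': normaliser = 0.7·0.6000 + 0.55·0.2500 + 0.25·0.1500; P(species X) ≈ 0.7059, P(species Y) ≈ 0.2311, P(species Z) ≈ 0.0630
After 'present': normaliser = 0.3·0.7059 + 0.45·0.2311 + 0.75·0.0630; P(species X) ≈ 0.5833, P(species Y) ≈ 0.2865, P(species Z) ≈ 0.1302
After 'absent': normaliser = 0.7·0.5833 + 0.55·0.2865 + 0.25·0.1302; P(species X) ≈ 0.6823, P(species Y) ≈ 0.2633, P(species Z) ≈ 0.0544

0.682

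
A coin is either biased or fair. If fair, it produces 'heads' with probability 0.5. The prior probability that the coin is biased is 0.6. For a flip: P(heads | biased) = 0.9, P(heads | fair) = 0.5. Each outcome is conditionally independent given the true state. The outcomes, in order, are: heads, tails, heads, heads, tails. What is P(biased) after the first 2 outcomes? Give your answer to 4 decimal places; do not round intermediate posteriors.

After 'heads': P(biased) = 0.9·0.6000 / (0.9·0.6000 + 0.5·0.4000) ≈ 0.7297
After 'tails': P(biased) = 0.1·0.7297 / (0.1·0.7297 + 0.5·0.2703) ≈ 0.3506

0.3506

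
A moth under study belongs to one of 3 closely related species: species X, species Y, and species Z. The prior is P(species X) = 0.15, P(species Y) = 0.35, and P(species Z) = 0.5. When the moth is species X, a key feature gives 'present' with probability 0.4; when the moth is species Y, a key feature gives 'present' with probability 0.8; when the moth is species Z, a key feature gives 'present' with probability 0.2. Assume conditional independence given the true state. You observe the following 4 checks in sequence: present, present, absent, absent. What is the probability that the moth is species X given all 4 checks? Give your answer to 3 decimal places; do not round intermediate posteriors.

0.284

After 'present': normaliser = 0.4·0.1500 + 0.8·0.3500 + 0.2·0.5000; P(species X) ≈ 0.1364, P(species Y) ≈ 0.6364, P(species Z) ≈ 0.2273
After 'present': normaliser = 0.4·0.1364 + 0.8·0.6364 + 0.2·0.2273; P(species X) ≈ 0.0896, P(species Y) ≈ 0.8358, P(species Z) ≈ 0.0746
After 'absent': normaliser = 0.6·0.0896 + 0.2·0.8358 + 0.8·0.0746; P(species X) ≈ 0.1915, P(species Y) ≈ 0.5957, P(species Z) ≈ 0.2128
After 'absent': normaliser = 0.6·0.1915 + 0.2·0.5957 + 0.8·0.2128; P(species X) ≈ 0.2842, P(species Y) ≈ 0.2947, P(species Z) ≈ 0.4211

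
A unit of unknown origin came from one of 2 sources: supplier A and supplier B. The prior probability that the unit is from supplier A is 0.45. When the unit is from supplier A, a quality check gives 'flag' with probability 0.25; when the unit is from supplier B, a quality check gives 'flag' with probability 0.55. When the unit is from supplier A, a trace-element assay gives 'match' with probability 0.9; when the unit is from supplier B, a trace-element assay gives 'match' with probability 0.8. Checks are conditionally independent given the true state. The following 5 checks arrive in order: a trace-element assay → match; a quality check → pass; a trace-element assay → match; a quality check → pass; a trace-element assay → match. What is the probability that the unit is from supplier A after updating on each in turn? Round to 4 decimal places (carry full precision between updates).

After a trace-element assay='match': P(supplier A) = 0.9·0.4500 / (0.9·0.4500 + 0.8·0.5500) ≈ 0.4793
After a quality check='pass': P(supplier A) = 0.75·0.4793 / (0.75·0.4793 + 0.45·0.5207) ≈ 0.6054
After a trace-element assay='match': P(supplier A) = 0.9·0.6054 / (0.9·0.6054 + 0.8·0.3946) ≈ 0.6331
After a quality check='pass': P(supplier A) = 0.75·0.6331 / (0.75·0.6331 + 0.45·0.3669) ≈ 0.7420
After a trace-element assay='match': P(supplier A) = 0.9·0.7420 / (0.9·0.7420 + 0.8·0.2580) ≈ 0.7639

0.7639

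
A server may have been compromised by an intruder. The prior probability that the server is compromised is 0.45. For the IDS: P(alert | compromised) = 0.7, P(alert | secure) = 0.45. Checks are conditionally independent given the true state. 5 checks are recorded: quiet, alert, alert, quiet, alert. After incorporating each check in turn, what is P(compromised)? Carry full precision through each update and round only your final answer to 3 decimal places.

After 'quiet': P(compromised) = 0.3·0.4500 / (0.3·0.4500 + 0.55·0.5500) ≈ 0.3086
After 'alert': P(compromised) = 0.7·0.3086 / (0.7·0.3086 + 0.45·0.6914) ≈ 0.4098
After 'alert': P(compromised) = 0.7·0.4098 / (0.7·0.4098 + 0.45·0.5902) ≈ 0.5192
After 'quiet': P(compromised) = 0.3·0.5192 / (0.3·0.5192 + 0.55·0.4808) ≈ 0.3707
After 'alert': P(compromised) = 0.7·0.3707 / (0.7·0.3707 + 0.45·0.6293) ≈ 0.4782

0.478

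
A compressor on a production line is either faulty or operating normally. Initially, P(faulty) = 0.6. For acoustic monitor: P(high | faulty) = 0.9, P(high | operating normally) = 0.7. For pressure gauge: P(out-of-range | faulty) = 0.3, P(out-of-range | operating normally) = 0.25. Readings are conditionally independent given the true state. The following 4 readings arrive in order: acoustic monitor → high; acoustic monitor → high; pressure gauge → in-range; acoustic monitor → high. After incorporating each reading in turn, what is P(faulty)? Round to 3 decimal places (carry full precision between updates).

0.748

Apply Bayes' rule sequentially, carrying P(faulty) forward.
After acoustic monitor='high': P(faulty) = 0.9·0.6000 / (0.9·0.6000 + 0.7·0.4000) ≈ 0.6585
After acoustic monitor='high': P(faulty) = 0.9·0.6585 / (0.9·0.6585 + 0.7·0.3415) ≈ 0.7126
After pressure gauge='in-range': P(faulty) = 0.7·0.7126 / (0.7·0.7126 + 0.75·0.2874) ≈ 0.6983
After acoustic monitor='high': P(faulty) = 0.9·0.6983 / (0.9·0.6983 + 0.7·0.3017) ≈ 0.7485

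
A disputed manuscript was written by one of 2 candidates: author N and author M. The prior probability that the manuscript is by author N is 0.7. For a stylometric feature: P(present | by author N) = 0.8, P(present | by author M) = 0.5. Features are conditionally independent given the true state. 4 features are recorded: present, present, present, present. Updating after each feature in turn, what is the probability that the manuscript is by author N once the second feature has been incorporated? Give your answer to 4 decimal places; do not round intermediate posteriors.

0.8566

After 'present': P(author N) = 0.8·0.7000 / (0.8·0.7000 + 0.5·0.3000) ≈ 0.7887
After 'present': P(author N) = 0.8·0.7887 / (0.8·0.7887 + 0.5·0.2113) ≈ 0.8566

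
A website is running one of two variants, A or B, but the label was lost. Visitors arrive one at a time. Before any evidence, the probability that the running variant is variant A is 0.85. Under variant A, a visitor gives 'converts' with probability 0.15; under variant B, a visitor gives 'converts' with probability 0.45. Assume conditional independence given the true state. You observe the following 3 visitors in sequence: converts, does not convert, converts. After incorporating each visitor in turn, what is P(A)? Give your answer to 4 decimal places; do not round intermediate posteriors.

After 'converts': P(A) = 0.15·0.8500 / (0.15·0.8500 + 0.45·0.1500) ≈ 0.6538
After 'does not convert': P(A) = 0.85·0.6538 / (0.85·0.6538 + 0.55·0.3462) ≈ 0.7448
After 'converts': P(A) = 0.15·0.7448 / (0.15·0.7448 + 0.45·0.2552) ≈ 0.4932

0.4932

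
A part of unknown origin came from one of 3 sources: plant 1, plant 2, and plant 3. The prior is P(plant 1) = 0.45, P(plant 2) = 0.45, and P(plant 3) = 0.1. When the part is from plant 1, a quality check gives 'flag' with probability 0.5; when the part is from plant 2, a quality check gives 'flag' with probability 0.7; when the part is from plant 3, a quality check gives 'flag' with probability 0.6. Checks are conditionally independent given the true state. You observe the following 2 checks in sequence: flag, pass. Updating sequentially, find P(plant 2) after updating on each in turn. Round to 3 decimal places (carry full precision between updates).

0.409

Each posterior becomes the prior for the next update.
After 'flag': normaliser = 0.5·0.4500 + 0.7·0.4500 + 0.6·0.1000; P(plant 1) ≈ 0.3750, P(plant 2) ≈ 0.5250, P(plant 3) ≈ 0.1000
After 'pass': normaliser = 0.5·0.3750 + 0.3·0.5250 + 0.4·0.1000; P(plant 1) ≈ 0.4870, P(plant 2) ≈ 0.4091, P(plant 3) ≈ 0.1039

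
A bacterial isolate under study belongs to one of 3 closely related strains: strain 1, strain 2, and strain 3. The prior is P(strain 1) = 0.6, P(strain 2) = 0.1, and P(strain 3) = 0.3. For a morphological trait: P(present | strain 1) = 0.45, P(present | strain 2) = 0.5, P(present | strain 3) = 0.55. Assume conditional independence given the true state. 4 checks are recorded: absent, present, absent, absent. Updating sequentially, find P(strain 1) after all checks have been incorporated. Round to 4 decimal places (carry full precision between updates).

0.6785

Apply Bayes' rule sequentially, carrying P(strain 1) forward.
After 'absent': normaliser = 0.55·0.6000 + 0.5·0.1000 + 0.45·0.3000; P(strain 1) ≈ 0.6408, P(strain 2) ≈ 0.0971, P(strain 3) ≈ 0.2621
After 'present': normaliser = 0.45·0.6408 + 0.5·0.0971 + 0.55·0.2621; P(strain 1) ≈ 0.5994, P(strain 2) ≈ 0.1009, P(strain 3) ≈ 0.2997
After 'absent': normaliser = 0.55·0.5994 + 0.5·0.1009 + 0.45·0.2997; P(strain 1) ≈ 0.6401, P(strain 2) ≈ 0.0980, P(strain 3) ≈ 0.2619
After 'absent': normaliser = 0.55·0.6401 + 0.5·0.0980 + 0.45·0.2619; P(strain 1) ≈ 0.6785, P(strain 2) ≈ 0.0944, P(strain 3) ≈ 0.2271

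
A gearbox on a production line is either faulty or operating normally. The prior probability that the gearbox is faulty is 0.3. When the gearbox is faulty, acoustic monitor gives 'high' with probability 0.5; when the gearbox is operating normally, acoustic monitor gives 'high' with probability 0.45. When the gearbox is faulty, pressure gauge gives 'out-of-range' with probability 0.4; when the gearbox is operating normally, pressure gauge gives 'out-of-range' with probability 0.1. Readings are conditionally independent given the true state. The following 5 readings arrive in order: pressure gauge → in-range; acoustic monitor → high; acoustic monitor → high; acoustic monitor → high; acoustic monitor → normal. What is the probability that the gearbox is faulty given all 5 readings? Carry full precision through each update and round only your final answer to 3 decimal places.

0.263

After pressure gauge='in-range': P(faulty) = 0.6·0.3000 / (0.6·0.3000 + 0.9·0.7000) ≈ 0.2222
After acoustic monitor='high': P(faulty) = 0.5·0.2222 / (0.5·0.2222 + 0.45·0.7778) ≈ 0.2410
After acoustic monitor='high': P(faulty) = 0.5·0.2410 / (0.5·0.2410 + 0.45·0.7590) ≈ 0.2608
After acoustic monitor='high': P(faulty) = 0.5·0.2608 / (0.5·0.2608 + 0.45·0.7392) ≈ 0.2816
After acoustic monitor='normal': P(faulty) = 0.5·0.2816 / (0.5·0.2816 + 0.55·0.7184) ≈ 0.2627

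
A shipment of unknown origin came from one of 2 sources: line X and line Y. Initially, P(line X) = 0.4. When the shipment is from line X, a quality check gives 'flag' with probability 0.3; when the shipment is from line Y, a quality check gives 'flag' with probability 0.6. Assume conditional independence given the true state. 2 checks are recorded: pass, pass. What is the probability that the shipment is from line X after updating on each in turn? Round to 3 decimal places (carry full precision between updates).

After 'pass': P(line X) = 0.7·0.4000 / (0.7·0.4000 + 0.4·0.6000) ≈ 0.5385
After 'pass': P(line X) = 0.7·0.5385 / (0.7·0.5385 + 0.4·0.4615) ≈ 0.6712

0.671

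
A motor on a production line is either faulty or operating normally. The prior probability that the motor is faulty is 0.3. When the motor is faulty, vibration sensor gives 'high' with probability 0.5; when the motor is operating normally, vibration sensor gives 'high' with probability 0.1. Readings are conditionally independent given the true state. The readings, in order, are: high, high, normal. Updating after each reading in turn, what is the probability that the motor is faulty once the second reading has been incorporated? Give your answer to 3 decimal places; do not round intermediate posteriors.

After 'high': P(faulty) = 0.5·0.3000 / (0.5·0.3000 + 0.1·0.7000) ≈ 0.6818
After 'high': P(faulty) = 0.5·0.6818 / (0.5·0.6818 + 0.1·0.3182) ≈ 0.9146

0.915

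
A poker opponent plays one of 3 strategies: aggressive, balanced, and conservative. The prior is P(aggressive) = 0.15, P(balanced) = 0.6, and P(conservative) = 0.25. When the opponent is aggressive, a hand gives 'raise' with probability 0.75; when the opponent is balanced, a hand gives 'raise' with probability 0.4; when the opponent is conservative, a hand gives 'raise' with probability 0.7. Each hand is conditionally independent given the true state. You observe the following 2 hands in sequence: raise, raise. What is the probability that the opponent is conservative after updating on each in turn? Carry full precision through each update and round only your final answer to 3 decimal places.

0.404

After 'raise': normaliser = 0.75·0.1500 + 0.4·0.6000 + 0.7·0.2500; P(aggressive) ≈ 0.2133, P(balanced) ≈ 0.4550, P(conservative) ≈ 0.3318
After 'raise': normaliser = 0.75·0.2133 + 0.4·0.4550 + 0.7·0.3318; P(aggressive) ≈ 0.2786, P(balanced) ≈ 0.3170, P(conservative) ≈ 0.4045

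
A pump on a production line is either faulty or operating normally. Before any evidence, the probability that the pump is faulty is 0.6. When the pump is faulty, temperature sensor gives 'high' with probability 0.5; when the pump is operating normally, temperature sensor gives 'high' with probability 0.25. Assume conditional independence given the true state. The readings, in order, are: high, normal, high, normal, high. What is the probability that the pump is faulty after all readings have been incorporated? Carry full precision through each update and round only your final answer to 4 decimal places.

0.8421

After 'high': P(faulty) = 0.5·0.6000 / (0.5·0.6000 + 0.25·0.4000) ≈ 0.7500
After 'normal': P(faulty) = 0.5·0.7500 / (0.5·0.7500 + 0.75·0.2500) ≈ 0.6667
After 'high': P(faulty) = 0.5·0.6667 / (0.5·0.6667 + 0.25·0.3333) ≈ 0.8000
After 'normal': P(faulty) = 0.5·0.8000 / (0.5·0.8000 + 0.75·0.2000) ≈ 0.7273
After 'high': P(faulty) = 0.5·0.7273 / (0.5·0.7273 + 0.25·0.2727) ≈ 0.8421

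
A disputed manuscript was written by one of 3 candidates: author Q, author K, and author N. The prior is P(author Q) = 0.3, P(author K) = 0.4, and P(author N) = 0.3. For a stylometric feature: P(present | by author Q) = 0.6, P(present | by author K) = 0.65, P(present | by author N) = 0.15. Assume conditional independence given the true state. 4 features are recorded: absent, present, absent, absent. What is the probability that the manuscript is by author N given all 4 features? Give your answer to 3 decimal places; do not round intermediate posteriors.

0.549

Each posterior becomes the prior for the next update.
After 'absent': normaliser = 0.4·0.3000 + 0.35·0.4000 + 0.85·0.3000; P(author Q) ≈ 0.2330, P(author K) ≈ 0.2718, P(author N) ≈ 0.4951
After 'present': normaliser = 0.6·0.2330 + 0.65·0.2718 + 0.15·0.4951; P(author Q) ≈ 0.3578, P(author K) ≈ 0.4522, P(author N) ≈ 0.1901
After 'absent': normaliser = 0.4·0.3578 + 0.35·0.4522 + 0.85·0.1901; P(author Q) ≈ 0.3091, P(author K) ≈ 0.3419, P(author N) ≈ 0.3490
After 'absent': normaliser = 0.4·0.3091 + 0.35·0.3419 + 0.85·0.3490; P(author Q) ≈ 0.2290, P(author K) ≈ 0.2216, P(author N) ≈ 0.5494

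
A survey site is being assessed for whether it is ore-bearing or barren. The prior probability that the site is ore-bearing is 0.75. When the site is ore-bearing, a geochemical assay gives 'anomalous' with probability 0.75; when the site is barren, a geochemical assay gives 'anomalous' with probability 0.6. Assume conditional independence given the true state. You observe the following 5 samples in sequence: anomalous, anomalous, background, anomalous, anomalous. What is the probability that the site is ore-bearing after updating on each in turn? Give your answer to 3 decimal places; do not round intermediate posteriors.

0.821

Each posterior becomes the prior for the next update.
After 'anomalous': P(ore) = 0.75·0.7500 / (0.75·0.7500 + 0.6·0.2500) ≈ 0.7895
After 'anomalous': P(ore) = 0.75·0.7895 / (0.75·0.7895 + 0.6·0.2105) ≈ 0.8242
After 'background': P(ore) = 0.25·0.8242 / (0.25·0.8242 + 0.4·0.1758) ≈ 0.7455
After 'anomalous': P(ore) = 0.75·0.7455 / (0.75·0.7455 + 0.6·0.2545) ≈ 0.7855
After 'anomalous': P(ore) = 0.75·0.7855 / (0.75·0.7855 + 0.6·0.2145) ≈ 0.8207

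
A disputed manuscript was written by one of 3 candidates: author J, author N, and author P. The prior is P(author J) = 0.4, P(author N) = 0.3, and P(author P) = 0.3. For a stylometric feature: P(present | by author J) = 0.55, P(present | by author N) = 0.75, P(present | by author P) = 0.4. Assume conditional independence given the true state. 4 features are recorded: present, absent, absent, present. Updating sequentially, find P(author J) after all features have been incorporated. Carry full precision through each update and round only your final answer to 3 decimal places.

After 'present': normaliser = 0.55·0.4000 + 0.75·0.3000 + 0.4·0.3000; P(author J) ≈ 0.3894, P(author N) ≈ 0.3982, P(author P) ≈ 0.2124
After 'absent': normaliser = 0.45·0.3894 + 0.25·0.3982 + 0.6·0.2124; P(author J) ≈ 0.4356, P(author N) ≈ 0.2475, P(author P) ≈ 0.3168
After 'absent': normaliser = 0.45·0.4356 + 0.25·0.2475 + 0.6·0.3168; P(author J) ≈ 0.4376, P(author N) ≈ 0.1381, P(author P) ≈ 0.4243
After 'present': normaliser = 0.55·0.4376 + 0.75·0.1381 + 0.4·0.4243; P(author J) ≈ 0.4682, P(author N) ≈ 0.2015, P(author P) ≈ 0.3302

0.468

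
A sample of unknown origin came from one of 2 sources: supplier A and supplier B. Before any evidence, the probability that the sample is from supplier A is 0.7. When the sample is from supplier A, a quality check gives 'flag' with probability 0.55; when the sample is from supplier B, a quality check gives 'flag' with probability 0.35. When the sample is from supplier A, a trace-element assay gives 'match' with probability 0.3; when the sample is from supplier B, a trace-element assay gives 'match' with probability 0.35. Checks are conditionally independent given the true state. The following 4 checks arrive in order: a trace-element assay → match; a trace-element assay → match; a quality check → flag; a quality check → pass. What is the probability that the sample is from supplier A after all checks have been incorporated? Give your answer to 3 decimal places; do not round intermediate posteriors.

0.651

After a trace-element assay='match': P(supplier A) = 0.3·0.7000 / (0.3·0.7000 + 0.35·0.3000) ≈ 0.6667
After a trace-element assay='match': P(supplier A) = 0.3·0.6667 / (0.3·0.6667 + 0.35·0.3333) ≈ 0.6316
After a quality check='flag': P(supplier A) = 0.55·0.6316 / (0.55·0.6316 + 0.35·0.3684) ≈ 0.7293
After a quality check='pass': P(supplier A) = 0.45·0.7293 / (0.45·0.7293 + 0.65·0.2707) ≈ 0.6510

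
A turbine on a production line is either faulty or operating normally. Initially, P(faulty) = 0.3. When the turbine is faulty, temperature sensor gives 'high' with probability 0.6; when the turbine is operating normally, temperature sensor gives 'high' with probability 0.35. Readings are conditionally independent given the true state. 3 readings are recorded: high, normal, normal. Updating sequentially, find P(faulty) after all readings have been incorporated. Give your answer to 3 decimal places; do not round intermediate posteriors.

After 'high': P(faulty) = 0.6·0.3000 / (0.6·0.3000 + 0.35·0.7000) ≈ 0.4235
After 'normal': P(faulty) = 0.4·0.4235 / (0.4·0.4235 + 0.65·0.5765) ≈ 0.3114
After 'normal': P(faulty) = 0.4·0.3114 / (0.4·0.3114 + 0.65·0.6886) ≈ 0.2177

0.218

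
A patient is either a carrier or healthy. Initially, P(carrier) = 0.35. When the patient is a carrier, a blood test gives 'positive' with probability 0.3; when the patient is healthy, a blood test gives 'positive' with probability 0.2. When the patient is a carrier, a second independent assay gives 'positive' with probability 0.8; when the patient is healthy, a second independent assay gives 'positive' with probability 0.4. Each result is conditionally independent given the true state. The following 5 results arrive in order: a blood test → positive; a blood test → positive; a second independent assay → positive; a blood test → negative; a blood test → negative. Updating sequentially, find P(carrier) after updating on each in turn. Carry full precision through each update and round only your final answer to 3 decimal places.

After a blood test='positive': P(carrier) = 0.3·0.3500 / (0.3·0.3500 + 0.2·0.6500) ≈ 0.4468
After a blood test='positive': P(carrier) = 0.3·0.4468 / (0.3·0.4468 + 0.2·0.5532) ≈ 0.5478
After a second independent assay='positive': P(carrier) = 0.8·0.5478 / (0.8·0.5478 + 0.4·0.4522) ≈ 0.7079
After a blood test='negative': P(carrier) = 0.7·0.7079 / (0.7·0.7079 + 0.8·0.2921) ≈ 0.6795
After a blood test='negative': P(carrier) = 0.7·0.6795 / (0.7·0.6795 + 0.8·0.3205) ≈ 0.6498

0.650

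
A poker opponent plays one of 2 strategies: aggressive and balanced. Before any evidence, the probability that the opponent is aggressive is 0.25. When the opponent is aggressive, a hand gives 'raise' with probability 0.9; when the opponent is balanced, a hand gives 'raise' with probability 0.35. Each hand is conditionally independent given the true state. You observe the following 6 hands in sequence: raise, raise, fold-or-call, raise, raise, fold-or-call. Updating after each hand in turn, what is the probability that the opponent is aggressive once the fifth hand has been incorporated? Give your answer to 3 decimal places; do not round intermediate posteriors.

0.692

After 'raise': P(aggressive) = 0.9·0.2500 / (0.9·0.2500 + 0.35·0.7500) ≈ 0.4615
After 'raise': P(aggressive) = 0.9·0.4615 / (0.9·0.4615 + 0.35·0.5385) ≈ 0.6879
After 'fold-or-call': P(aggressive) = 0.1·0.6879 / (0.1·0.6879 + 0.65·0.3121) ≈ 0.2532
After 'raise': P(aggressive) = 0.9·0.2532 / (0.9·0.2532 + 0.35·0.7468) ≈ 0.4658
After 'raise': P(aggressive) = 0.9·0.4658 / (0.9·0.4658 + 0.35·0.5342) ≈ 0.6916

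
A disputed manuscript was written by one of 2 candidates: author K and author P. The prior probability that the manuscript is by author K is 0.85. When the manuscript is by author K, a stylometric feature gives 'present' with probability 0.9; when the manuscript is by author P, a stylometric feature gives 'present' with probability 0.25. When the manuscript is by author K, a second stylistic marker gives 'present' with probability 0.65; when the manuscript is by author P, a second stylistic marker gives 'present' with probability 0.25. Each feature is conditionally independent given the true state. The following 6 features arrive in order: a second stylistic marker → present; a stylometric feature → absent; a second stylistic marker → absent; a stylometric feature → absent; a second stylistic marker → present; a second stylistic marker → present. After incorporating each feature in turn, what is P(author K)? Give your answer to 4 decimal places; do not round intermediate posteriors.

0.4524

After a second stylistic marker='present': P(author K) = 0.65·0.8500 / (0.65·0.8500 + 0.25·0.1500) ≈ 0.9364
After a stylometric feature='absent': P(author K) = 0.1·0.9364 / (0.1·0.9364 + 0.75·0.0636) ≈ 0.6627
After a second stylistic marker='absent': P(author K) = 0.35·0.6627 / (0.35·0.6627 + 0.75·0.3373) ≈ 0.4783
After a stylometric feature='absent': P(author K) = 0.1·0.4783 / (0.1·0.4783 + 0.75·0.5217) ≈ 0.1089
After a second stylistic marker='present': P(author K) = 0.65·0.1089 / (0.65·0.1089 + 0.25·0.8911) ≈ 0.2412
After a second stylistic marker='present': P(author K) = 0.65·0.2412 / (0.65·0.2412 + 0.25·0.7588) ≈ 0.4524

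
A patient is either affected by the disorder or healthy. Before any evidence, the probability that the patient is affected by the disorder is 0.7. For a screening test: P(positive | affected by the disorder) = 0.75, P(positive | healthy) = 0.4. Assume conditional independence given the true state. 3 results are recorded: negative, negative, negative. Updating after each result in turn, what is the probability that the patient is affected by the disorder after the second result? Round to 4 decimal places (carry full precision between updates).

After 'negative': P(affected) = 0.25·0.7000 / (0.25·0.7000 + 0.6·0.3000) ≈ 0.4930
After 'negative': P(affected) = 0.25·0.4930 / (0.25·0.4930 + 0.6·0.5070) ≈ 0.2883

0.2883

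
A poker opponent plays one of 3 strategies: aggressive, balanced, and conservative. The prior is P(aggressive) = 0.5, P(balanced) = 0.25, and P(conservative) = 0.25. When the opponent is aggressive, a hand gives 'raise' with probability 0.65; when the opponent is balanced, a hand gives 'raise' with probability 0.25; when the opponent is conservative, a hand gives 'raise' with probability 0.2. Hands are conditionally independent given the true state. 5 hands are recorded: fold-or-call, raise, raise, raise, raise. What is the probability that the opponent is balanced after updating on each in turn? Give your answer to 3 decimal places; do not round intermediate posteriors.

After 'fold-or-call': normaliser = 0.35·0.5000 + 0.75·0.2500 + 0.8·0.2500; P(aggressive) ≈ 0.3111, P(balanced) ≈ 0.3333, P(conservative) ≈ 0.3556
After 'raise': normaliser = 0.65·0.3111 + 0.25·0.3333 + 0.2·0.3556; P(aggressive) ≈ 0.5670, P(balanced) ≈ 0.2336, P(conservative) ≈ 0.1994
After 'raise': normaliser = 0.65·0.5670 + 0.25·0.2336 + 0.2·0.1994; P(aggressive) ≈ 0.7895, P(balanced) ≈ 0.1251, P(conservative) ≈ 0.0854
After 'raise': normaliser = 0.65·0.7895 + 0.25·0.1251 + 0.2·0.0854; P(aggressive) ≈ 0.9139, P(balanced) ≈ 0.0557, P(conservative) ≈ 0.0304
After 'raise': normaliser = 0.65·0.9139 + 0.25·0.0557 + 0.2·0.0304; P(aggressive) ≈ 0.9674, P(balanced) ≈ 0.0227, P(conservative) ≈ 0.0099

0.023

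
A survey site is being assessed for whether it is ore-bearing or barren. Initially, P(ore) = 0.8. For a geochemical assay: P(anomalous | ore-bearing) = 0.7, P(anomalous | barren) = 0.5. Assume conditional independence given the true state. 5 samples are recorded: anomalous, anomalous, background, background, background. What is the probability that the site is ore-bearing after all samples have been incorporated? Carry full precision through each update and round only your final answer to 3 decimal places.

After 'anomalous': P(ore) = 0.7·0.8000 / (0.7·0.8000 + 0.5·0.2000) ≈ 0.8485
After 'anomalous': P(ore) = 0.7·0.8485 / (0.7·0.8485 + 0.5·0.1515) ≈ 0.8869
After 'background': P(ore) = 0.3·0.8869 / (0.3·0.8869 + 0.5·0.1131) ≈ 0.8247
After 'background': P(ore) = 0.3·0.8247 / (0.3·0.8247 + 0.5·0.1753) ≈ 0.7384
After 'background': P(ore) = 0.3·0.7384 / (0.3·0.7384 + 0.5·0.2616) ≈ 0.6287

0.629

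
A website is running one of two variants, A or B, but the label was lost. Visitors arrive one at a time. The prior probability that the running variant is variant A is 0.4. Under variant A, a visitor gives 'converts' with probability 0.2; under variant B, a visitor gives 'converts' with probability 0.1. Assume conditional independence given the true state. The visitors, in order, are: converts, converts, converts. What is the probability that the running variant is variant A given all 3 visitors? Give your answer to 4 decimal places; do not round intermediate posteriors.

Apply Bayes' rule sequentially, carrying P(A) forward.
After 'converts': P(A) = 0.2·0.4000 / (0.2·0.4000 + 0.1·0.6000) ≈ 0.5714
After 'converts': P(A) = 0.2·0.5714 / (0.2·0.5714 + 0.1·0.4286) ≈ 0.7273
After 'converts': P(A) = 0.2·0.7273 / (0.2·0.7273 + 0.1·0.2727) ≈ 0.8421

0.8421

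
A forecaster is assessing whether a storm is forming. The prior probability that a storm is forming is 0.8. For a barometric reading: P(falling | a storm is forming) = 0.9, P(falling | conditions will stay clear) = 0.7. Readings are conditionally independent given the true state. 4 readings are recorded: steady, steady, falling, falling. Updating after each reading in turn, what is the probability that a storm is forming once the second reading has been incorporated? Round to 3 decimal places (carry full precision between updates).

After 'steady': P(storm) = 0.1·0.8000 / (0.1·0.8000 + 0.3·0.2000) ≈ 0.5714
After 'steady': P(storm) = 0.1·0.5714 / (0.1·0.5714 + 0.3·0.4286) ≈ 0.3077

0.308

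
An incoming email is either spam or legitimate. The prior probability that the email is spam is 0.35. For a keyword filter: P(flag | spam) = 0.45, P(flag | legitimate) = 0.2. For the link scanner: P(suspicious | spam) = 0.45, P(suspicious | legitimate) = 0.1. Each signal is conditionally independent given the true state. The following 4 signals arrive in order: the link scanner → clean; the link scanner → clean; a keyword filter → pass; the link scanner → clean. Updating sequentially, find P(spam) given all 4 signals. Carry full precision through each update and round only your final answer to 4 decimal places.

0.0779

After the link scanner='clean': P(spam) = 0.55·0.3500 / (0.55·0.3500 + 0.9·0.6500) ≈ 0.2476
After the link scanner='clean': P(spam) = 0.55·0.2476 / (0.55·0.2476 + 0.9·0.7524) ≈ 0.1674
After a keyword filter='pass': P(spam) = 0.55·0.1674 / (0.55·0.1674 + 0.8·0.8326) ≈ 0.1215
After the link scanner='clean': P(spam) = 0.55·0.1215 / (0.55·0.1215 + 0.9·0.8785) ≈ 0.0779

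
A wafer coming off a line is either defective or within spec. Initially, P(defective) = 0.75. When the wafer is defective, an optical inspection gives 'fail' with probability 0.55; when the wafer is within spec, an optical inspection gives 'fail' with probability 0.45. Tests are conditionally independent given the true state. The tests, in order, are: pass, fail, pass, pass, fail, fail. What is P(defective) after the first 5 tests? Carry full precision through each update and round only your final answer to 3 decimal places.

After 'pass': P(defective) = 0.45·0.7500 / (0.45·0.7500 + 0.55·0.2500) ≈ 0.7105
After 'fail': P(defective) = 0.55·0.7105 / (0.55·0.7105 + 0.45·0.2895) ≈ 0.7500
After 'pass': P(defective) = 0.45·0.7500 / (0.45·0.7500 + 0.55·0.2500) ≈ 0.7105
After 'pass': P(defective) = 0.45·0.7105 / (0.45·0.7105 + 0.55·0.2895) ≈ 0.6676
After 'fail': P(defective) = 0.55·0.6676 / (0.55·0.6676 + 0.45·0.3324) ≈ 0.7105

0.711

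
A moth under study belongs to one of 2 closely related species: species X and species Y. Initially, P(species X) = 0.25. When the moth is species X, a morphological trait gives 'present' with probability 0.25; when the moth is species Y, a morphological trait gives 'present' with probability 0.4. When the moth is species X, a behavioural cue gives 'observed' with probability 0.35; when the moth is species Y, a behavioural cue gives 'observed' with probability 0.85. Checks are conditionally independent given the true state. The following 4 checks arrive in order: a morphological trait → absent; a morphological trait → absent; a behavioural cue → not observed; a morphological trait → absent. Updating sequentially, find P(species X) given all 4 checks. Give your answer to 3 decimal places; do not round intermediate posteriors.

0.738

After a morphological trait='absent': P(species X) = 0.75·0.2500 / (0.75·0.2500 + 0.6·0.7500) ≈ 0.2941
After a morphological trait='absent': P(species X) = 0.75·0.2941 / (0.75·0.2941 + 0.6·0.7059) ≈ 0.3425
After a behavioural cue='not observed': P(species X) = 0.65·0.3425 / (0.65·0.3425 + 0.15·0.6575) ≈ 0.6930
After a morphological trait='absent': P(species X) = 0.75·0.6930 / (0.75·0.6930 + 0.6·0.3070) ≈ 0.7383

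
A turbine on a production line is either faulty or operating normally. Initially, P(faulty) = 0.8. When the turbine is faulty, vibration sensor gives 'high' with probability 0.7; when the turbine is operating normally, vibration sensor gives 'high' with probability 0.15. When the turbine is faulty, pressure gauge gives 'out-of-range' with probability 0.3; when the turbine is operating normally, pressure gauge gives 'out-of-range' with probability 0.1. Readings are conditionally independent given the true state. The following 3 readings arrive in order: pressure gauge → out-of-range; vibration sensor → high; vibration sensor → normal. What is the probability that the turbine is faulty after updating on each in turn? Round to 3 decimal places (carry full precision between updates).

Apply Bayes' rule sequentially, carrying P(faulty) forward.
After pressure gauge='out-of-range': P(faulty) = 0.3·0.8000 / (0.3·0.8000 + 0.1·0.2000) ≈ 0.9231
After vibration sensor='high': P(faulty) = 0.7·0.9231 / (0.7·0.9231 + 0.15·0.0769) ≈ 0.9825
After vibration sensor='normal': P(faulty) = 0.3·0.9825 / (0.3·0.9825 + 0.85·0.0175) ≈ 0.9518

0.952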